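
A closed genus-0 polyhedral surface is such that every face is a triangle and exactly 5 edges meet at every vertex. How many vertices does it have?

Each face has 3 edges and each edge borders two faces, so 2E = 3F.
Each vertex has degree 5, so 5V = 2E and hence V = 3F/5.
Euler: V − E + F = 2 ⇒ (3F/5) − (3F/2) + F = 2.
Multiply by 10: (6 − 15 + 10)F = 20, i.e. 1F = 20.
So F = 20, E = 3·20/2 = 30, V = 3·20/5 = 12.

12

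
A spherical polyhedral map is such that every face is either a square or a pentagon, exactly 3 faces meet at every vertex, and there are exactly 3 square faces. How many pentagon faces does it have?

Let x be the number of pentagons; then F = 3 + x.
Edge–face incidences: 2E = 4·3 + 5·x = 12 + 5x.
Every vertex has degree 3, so 3V = 2E.
Euler: V − E + F = 2 ⇒ (2E)/3 − E + (3 + x) = 2.
Multiply by 6: 2·(2E) − 3·(2E) + 6·(3 + x) = 12, i.e. 18 + 6x − (12 + 5x) = 12.
Collecting terms: x + 6 = 12, so x = 6.
Then 2E = 12 + 5·6 = 42, so E = 21, V = 2E/3 = 14, F = 3 + 6 = 9.

6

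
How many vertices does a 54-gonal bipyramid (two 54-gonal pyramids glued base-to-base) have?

56

A bipyramid over an n-gon has 2n triangular faces and n + 2 vertices: V = 54 + 2 = 56, E = 3·54 = 162, F = 2·54 = 108.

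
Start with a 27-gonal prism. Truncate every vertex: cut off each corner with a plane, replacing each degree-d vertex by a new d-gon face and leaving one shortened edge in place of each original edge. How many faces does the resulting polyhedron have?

The base solid has V = 54, E = 81, F = 29.
Truncation replaces each original edge-end by a new vertex, so V′ = 2E = 162.
Each original edge survives, and each old vertex of degree d contributes d new edges; summing degrees gives Σd = 2E, so E′ = E + 2E = 3E = 243.
Each original face survives and each original vertex becomes one new face: F′ = F + V = 83.

83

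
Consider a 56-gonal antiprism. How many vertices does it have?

112

An antiprism on an n-gon has two n-gon caps and 2n triangles: V = 2·56 = 112, E = 4·56 = 224, F = 2·56 + 2 = 114.
Check: V − E + F = 112 − 224 + 114 = 2.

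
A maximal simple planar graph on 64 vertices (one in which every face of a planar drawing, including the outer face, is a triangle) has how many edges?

186

In a plane triangulation 3F = 2E and V − E + F = 2, so E = 3V − 6 = 3·64 − 6 = 186.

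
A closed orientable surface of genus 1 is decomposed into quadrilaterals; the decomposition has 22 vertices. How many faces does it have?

χ = 2 − 2·1 = 0, and every face is a square so 4F = 2E.
V − E + F = 0 with E = 4F/2 gives 22 − (4/2 − 1)·F = 0, so F = 22 and E = 44.

22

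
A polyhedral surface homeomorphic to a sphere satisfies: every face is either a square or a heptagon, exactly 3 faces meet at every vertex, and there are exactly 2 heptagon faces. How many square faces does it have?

Let x be the number of squares; then F = 2 + x.
Edge–face incidences: 2E = 7·2 + 4·x = 14 + 4x.
Every vertex has degree 3, so 3V = 2E.
Euler: V − E + F = 2 ⇒ (2E)/3 − E + (2 + x) = 2.
Multiply by 6: 2·(2E) − 3·(2E) + 6·(2 + x) = 12, i.e. 12 + 6x − (14 + 4x) = 12.
Collecting terms: 2x − 2 = 12, so 2x = 14, so x = 7.
Then 2E = 14 + 4·7 = 42, so E = 21, V = 2E/3 = 14, F = 2 + 7 = 9.

7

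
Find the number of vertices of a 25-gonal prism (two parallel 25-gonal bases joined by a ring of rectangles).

50

A prism on an n-gon has two n-gon bases and n rectangular sides: V = 2·25 = 50, E = 3·25 = 75, F = 25 + 2 = 27.
Check: V − E + F = 50 − 75 + 27 = 2.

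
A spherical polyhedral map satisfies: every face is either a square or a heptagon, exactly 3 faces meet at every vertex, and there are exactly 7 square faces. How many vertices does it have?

14

Let x be the number of heptagons; then F = 7 + x.
Edge–face incidences: 2E = 4·7 + 7·x = 28 + 7x.
Every vertex has degree 3, so 3V = 2E.
Euler: V − E + F = 2 ⇒ (2E)/3 − E + (7 + x) = 2.
Multiply by 6: 2·(2E) − 3·(2E) + 6·(7 + x) = 12, i.e. 42 + 6x − (28 + 7x) = 12.
Collecting terms: −x + 14 = 12, so −x = −2, so x = 2.
Then 2E = 28 + 7·2 = 42, so E = 21, V = 2E/3 = 14, F = 7 + 2 = 9.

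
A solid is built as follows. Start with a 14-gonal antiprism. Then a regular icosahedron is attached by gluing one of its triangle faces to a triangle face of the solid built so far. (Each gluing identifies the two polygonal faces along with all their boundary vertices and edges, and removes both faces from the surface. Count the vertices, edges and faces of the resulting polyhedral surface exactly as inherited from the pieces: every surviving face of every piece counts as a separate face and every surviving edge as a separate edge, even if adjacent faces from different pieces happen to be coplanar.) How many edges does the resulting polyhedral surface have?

83

A 14-gonal antiprism: V=28, E=56, F=30.
Attach a regular icosahedron (V=12, E=30, F=20) along a 3-gon: merge 3 vertices and 3 edges, delete both glued faces → V=37, E=83, F=48.
Check: V − E + F = 37 − 83 + 48 = 2.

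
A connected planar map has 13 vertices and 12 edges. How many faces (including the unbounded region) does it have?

1

Euler's formula for a connected plane graph: V − E + F = 2, so F = 2 − 13 + 12 = 1.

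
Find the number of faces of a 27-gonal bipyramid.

54

A bipyramid over an n-gon has 2n triangular faces and n + 2 vertices: V = 27 + 2 = 29, E = 3·27 = 81, F = 2·27 = 54.
Check: V − E + F = 29 − 81 + 54 = 2.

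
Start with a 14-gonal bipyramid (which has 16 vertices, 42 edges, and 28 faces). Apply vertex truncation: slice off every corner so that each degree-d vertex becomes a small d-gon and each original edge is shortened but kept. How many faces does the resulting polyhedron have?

Truncation replaces each original edge-end by a new vertex, so V′ = 2E = 84.
Each original edge survives, and each old vertex of degree d contributes d new edges; summing degrees gives Σd = 2E, so E′ = E + 2E = 3E = 126.
Each original face survives and each original vertex becomes one new face: F′ = F + V = 44.

44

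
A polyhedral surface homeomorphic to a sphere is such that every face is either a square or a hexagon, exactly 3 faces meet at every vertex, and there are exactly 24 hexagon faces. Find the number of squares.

6

Let x be the number of squares; then F = 24 + x.
Edge–face incidences: 2E = 6·24 + 4·x = 144 + 4x.
Every vertex has degree 3, so 3V = 2E.
Euler: V − E + F = 2 ⇒ (2E)/3 − E + (24 + x) = 2.
Multiply by 6: 2·(2E) − 3·(2E) + 6·(24 + x) = 12, i.e. 144 + 6x − (144 + 4x) = 12.
Collecting terms: 2x = 12, so x = 6.
Then 2E = 144 + 4·6 = 168, so E = 84, V = 2E/3 = 56, F = 24 + 6 = 30.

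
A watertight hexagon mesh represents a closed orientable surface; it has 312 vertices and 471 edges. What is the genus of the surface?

2

Every face is a hexagon and each edge borders two faces, so 6F = 2·471, giving F = 157.
χ = V − E + F = 312 − 471 + 157 = -2.
For a closed orientable surface χ = 2 − 2g, so g = (2 − (-2))/2 = 2.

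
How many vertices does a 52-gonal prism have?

A prism on an n-gon has two n-gon bases and n rectangular sides: V = 2·52 = 104, E = 3·52 = 156, F = 52 + 2 = 54.
Check: V − E + F = 104 − 156 + 54 = 2.

104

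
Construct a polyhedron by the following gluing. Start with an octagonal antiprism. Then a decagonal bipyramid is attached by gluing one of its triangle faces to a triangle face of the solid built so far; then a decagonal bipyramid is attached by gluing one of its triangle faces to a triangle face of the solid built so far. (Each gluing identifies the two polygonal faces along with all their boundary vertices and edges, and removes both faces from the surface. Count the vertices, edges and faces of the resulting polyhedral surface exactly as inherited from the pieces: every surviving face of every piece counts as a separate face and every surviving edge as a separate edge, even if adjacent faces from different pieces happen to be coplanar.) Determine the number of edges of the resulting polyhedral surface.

86

An octagonal antiprism: V=16, E=32, F=18.
Attach a decagonal bipyramid (V=12, E=30, F=20) along a 3-gon: merge 3 vertices and 3 edges, delete both glued faces → V=25, E=59, F=36.
Attach a decagonal bipyramid (V=12, E=30, F=20) along a 3-gon: merge 3 vertices and 3 edges, delete both glued faces → V=34, E=86, F=54.
Check: V − E + F = 34 − 86 + 54 = 2.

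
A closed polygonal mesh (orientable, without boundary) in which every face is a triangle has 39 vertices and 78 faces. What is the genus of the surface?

Every face is a triangle, so 2E = 3·78 = 234, giving E = 117.
χ = V − E + F = 39 − 117 + 78 = 0.
For a closed orientable surface χ = 2 − 2g, so g = (2 − (0))/2 = 1.

1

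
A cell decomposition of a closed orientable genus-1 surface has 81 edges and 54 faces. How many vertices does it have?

27

For a closed orientable surface of genus 1, χ = 2 − 2·1 = 0.
V = 0 + E − F = 0 + 81 − 54 = 27.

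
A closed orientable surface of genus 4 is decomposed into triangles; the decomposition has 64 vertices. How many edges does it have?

χ = 2 − 2·4 = -6, and every face is a triangle so 3F = 2E.
V − E + F = -6 with E = 3F/2 gives 64 − (3/2 − 1)·F = -6, so F = 140 and E = 210.

210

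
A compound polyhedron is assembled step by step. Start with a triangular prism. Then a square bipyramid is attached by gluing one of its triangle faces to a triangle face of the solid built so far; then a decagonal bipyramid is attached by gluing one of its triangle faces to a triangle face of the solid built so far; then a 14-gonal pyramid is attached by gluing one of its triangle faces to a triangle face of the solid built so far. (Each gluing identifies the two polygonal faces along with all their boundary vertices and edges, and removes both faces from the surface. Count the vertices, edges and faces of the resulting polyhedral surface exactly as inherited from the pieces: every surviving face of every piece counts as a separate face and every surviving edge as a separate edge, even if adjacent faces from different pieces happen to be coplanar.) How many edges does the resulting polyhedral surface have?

70

A triangular prism: V=6, E=9, F=5.
Attach a square bipyramid (V=6, E=12, F=8) along a 3-gon: merge 3 vertices and 3 edges, delete both glued faces → V=9, E=18, F=11.
Attach a decagonal bipyramid (V=12, E=30, F=20) along a 3-gon: merge 3 vertices and 3 edges, delete both glued faces → V=18, E=45, F=29.
Attach a 14-gonal pyramid (V=15, E=28, F=15) along a 3-gon: merge 3 vertices and 3 edges, delete both glued faces → V=30, E=70, F=42.
Check: V − E + F = 30 − 70 + 42 = 2.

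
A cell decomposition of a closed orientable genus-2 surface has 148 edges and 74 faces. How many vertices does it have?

For a closed orientable surface of genus 2, χ = 2 − 2·2 = -2.
V = -2 + E − F = -2 + 148 − 74 = 72.

72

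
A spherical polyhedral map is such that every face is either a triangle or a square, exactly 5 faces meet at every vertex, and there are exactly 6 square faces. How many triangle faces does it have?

Let x be the number of triangles; then F = 6 + x.
Edge–face incidences: 2E = 4·6 + 3·x = 24 + 3x.
Every vertex has degree 5, so 5V = 2E.
Euler: V − E + F = 2 ⇒ (2E)/5 − E + (6 + x) = 2.
Multiply by 10: 2·(2E) − 5·(2E) + 10·(6 + x) = 20, i.e. 60 + 10x − 3·(24 + 3x) = 20.
Collecting terms: x − 12 = 20, so x = 32.
Then 2E = 24 + 3·32 = 120, so E = 60, V = 2E/5 = 24, F = 6 + 32 = 38.

32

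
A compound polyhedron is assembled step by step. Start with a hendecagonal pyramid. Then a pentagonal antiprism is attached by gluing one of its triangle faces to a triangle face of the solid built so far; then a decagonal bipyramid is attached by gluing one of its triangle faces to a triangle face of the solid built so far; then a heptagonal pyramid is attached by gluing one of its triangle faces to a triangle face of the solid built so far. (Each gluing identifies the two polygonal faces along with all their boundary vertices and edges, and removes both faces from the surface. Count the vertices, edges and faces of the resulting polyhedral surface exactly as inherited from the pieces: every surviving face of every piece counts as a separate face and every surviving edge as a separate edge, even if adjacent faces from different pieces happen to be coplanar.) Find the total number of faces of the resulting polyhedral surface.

46

A hendecagonal pyramid: V=12, E=22, F=12.
Attach a pentagonal antiprism (V=10, E=20, F=12) along a 3-gon: merge 3 vertices and 3 edges, delete both glued faces → V=19, E=39, F=22.
Attach a decagonal bipyramid (V=12, E=30, F=20) along a 3-gon: merge 3 vertices and 3 edges, delete both glued faces → V=28, E=66, F=40.
Attach a heptagonal pyramid (V=8, E=14, F=8) along a 3-gon: merge 3 vertices and 3 edges, delete both glued faces → V=33, E=77, F=46.
Check: V − E + F = 33 − 77 + 46 = 2.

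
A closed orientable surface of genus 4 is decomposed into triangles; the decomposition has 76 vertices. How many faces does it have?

χ = 2 − 2·4 = -6, and every face is a triangle so 3F = 2E.
V − E + F = -6 with E = 3F/2 gives 76 − (3/2 − 1)·F = -6, so F = 164 and E = 246.

164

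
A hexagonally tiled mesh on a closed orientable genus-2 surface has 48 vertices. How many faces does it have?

25

χ = 2 − 2·2 = -2, and every face is a hexagon so 6F = 2E.
V − E + F = -2 with E = 6F/2 gives 48 − (6/2 − 1)·F = -2, so F = 25 and E = 75.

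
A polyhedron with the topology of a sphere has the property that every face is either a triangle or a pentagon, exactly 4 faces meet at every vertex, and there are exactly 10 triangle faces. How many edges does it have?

20

Let x be the number of pentagons; then F = 10 + x.
Edge–face incidences: 2E = 3·10 + 5·x = 30 + 5x.
Every vertex has degree 4, so 4V = 2E.
Euler: V − E + F = 2 ⇒ (2E)/4 − E + (10 + x) = 2.
Multiply by 8: 2·(2E) − 4·(2E) + 8·(10 + x) = 16, i.e. 80 + 8x − 2·(30 + 5x) = 16.
Collecting terms: −2x + 20 = 16, so −2x = −4, so x = 2.
Then 2E = 30 + 5·2 = 40, so E = 20, V = 2E/4 = 10, F = 10 + 2 = 12.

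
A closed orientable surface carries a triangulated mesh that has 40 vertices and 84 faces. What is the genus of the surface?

2

Every face is a triangle, so 2E = 3·84 = 252, giving E = 126.
χ = V − E + F = 40 − 126 + 84 = -2.
For a closed orientable surface χ = 2 − 2g, so g = (2 − (-2))/2 = 2.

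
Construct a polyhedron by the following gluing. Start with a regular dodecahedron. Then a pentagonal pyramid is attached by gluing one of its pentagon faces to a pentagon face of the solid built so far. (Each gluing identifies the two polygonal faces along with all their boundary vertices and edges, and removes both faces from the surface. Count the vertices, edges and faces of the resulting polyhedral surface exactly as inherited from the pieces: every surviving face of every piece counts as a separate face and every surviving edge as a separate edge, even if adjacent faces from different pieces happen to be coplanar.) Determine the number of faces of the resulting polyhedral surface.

A regular dodecahedron: V=20, E=30, F=12.
Attach a pentagonal pyramid (V=6, E=10, F=6) along a 5-gon: merge 5 vertices and 5 edges, delete both glued faces → V=21, E=35, F=16.
Check: V − E + F = 21 − 35 + 16 = 2.

16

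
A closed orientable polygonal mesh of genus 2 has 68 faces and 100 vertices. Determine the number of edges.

For a closed orientable surface of genus 2, χ = 2 − 2·2 = -2.
E = V + F − (-2) = 100 + 68 − (-2) = 170.

170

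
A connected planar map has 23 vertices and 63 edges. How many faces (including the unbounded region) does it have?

Euler's formula for a connected plane graph: V − E + F = 2, so F = 2 − 23 + 63 = 42.

42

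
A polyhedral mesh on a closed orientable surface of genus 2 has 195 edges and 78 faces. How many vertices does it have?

115

For a closed orientable surface of genus 2, χ = 2 − 2·2 = -2.
V = -2 + E − F = -2 + 195 − 78 = 115.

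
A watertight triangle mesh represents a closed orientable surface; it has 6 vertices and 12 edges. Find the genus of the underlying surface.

0

Every face is a triangle and each edge borders two faces, so 3F = 2·12, giving F = 8.
χ = V − E + F = 6 − 12 + 8 = 2.
For a closed orientable surface χ = 2 − 2g, so g = (2 − (2))/2 = 0.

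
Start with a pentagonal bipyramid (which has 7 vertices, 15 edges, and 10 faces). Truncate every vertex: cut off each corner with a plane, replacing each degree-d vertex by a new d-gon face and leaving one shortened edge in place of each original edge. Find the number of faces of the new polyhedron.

Truncation replaces each original edge-end by a new vertex, so V′ = 2E = 30.
Each original edge survives, and each old vertex of degree d contributes d new edges; summing degrees gives Σd = 2E, so E′ = E + 2E = 3E = 45.
Each original face survives and each original vertex becomes one new face: F′ = F + V = 17.

17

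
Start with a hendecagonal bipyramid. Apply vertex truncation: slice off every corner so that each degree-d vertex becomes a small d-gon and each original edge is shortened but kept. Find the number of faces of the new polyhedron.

35

The base solid has V = 13, E = 33, F = 22.
Truncation replaces each original edge-end by a new vertex, so V′ = 2E = 66.
Each original edge survives, and each old vertex of degree d contributes d new edges; summing degrees gives Σd = 2E, so E′ = E + 2E = 3E = 99.
Each original face survives and each original vertex becomes one new face: F′ = F + V = 35.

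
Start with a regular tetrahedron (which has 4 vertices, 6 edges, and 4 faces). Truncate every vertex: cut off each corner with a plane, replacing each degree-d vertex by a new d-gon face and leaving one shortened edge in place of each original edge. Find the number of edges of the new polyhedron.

18

Truncation replaces each original edge-end by a new vertex, so V′ = 2E = 12.
Each original edge survives, and each old vertex of degree d contributes d new edges; summing degrees gives Σd = 2E, so E′ = E + 2E = 3E = 18.
Each original face survives and each original vertex becomes one new face: F′ = F + V = 8.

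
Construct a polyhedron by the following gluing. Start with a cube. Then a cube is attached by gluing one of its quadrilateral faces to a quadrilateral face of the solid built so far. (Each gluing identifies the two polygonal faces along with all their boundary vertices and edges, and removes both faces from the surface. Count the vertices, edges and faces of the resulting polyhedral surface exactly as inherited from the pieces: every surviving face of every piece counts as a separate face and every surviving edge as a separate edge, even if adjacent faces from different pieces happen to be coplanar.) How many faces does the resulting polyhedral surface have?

10

A cube: V=8, E=12, F=6.
Attach a cube (V=8, E=12, F=6) along a 4-gon: merge 4 vertices and 4 edges, delete both glued faces → V=12, E=20, F=10.
Check: V − E + F = 12 − 20 + 10 = 2.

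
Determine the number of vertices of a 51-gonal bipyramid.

A bipyramid over an n-gon has 2n triangular faces and n + 2 vertices: V = 51 + 2 = 53, E = 3·51 = 153, F = 2·51 = 102.

53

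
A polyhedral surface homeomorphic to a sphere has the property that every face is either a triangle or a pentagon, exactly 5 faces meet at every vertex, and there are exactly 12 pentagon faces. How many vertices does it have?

Let x be the number of triangles; then F = 12 + x.
Edge–face incidences: 2E = 5·12 + 3·x = 60 + 3x.
Every vertex has degree 5, so 5V = 2E.
Euler: V − E + F = 2 ⇒ (2E)/5 − E + (12 + x) = 2.
Multiply by 10: 2·(2E) − 5·(2E) + 10·(12 + x) = 20, i.e. 120 + 10x − 3·(60 + 3x) = 20.
Collecting terms: x − 60 = 20, so x = 80.
Then 2E = 60 + 3·80 = 300, so E = 150, V = 2E/5 = 60, F = 12 + 80 = 92.

60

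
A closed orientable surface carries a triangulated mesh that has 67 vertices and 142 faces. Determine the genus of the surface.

3

Every face is a triangle, so 2E = 3·142 = 426, giving E = 213.
χ = V − E + F = 67 − 213 + 142 = -4.
For a closed orientable surface χ = 2 − 2g, so g = (2 − (-4))/2 = 3.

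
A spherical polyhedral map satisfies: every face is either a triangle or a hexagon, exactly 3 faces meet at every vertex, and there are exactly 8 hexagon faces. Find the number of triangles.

4

Let x be the number of triangles; then F = 8 + x.
Edge–face incidences: 2E = 6·8 + 3·x = 48 + 3x.
Every vertex has degree 3, so 3V = 2E.
Euler: V − E + F = 2 ⇒ (2E)/3 − E + (8 + x) = 2.
Multiply by 6: 2·(2E) − 3·(2E) + 6·(8 + x) = 12, i.e. 48 + 6x − (48 + 3x) = 12.
Collecting terms: 3x = 12, so x = 4.
Then 2E = 48 + 3·4 = 60, so E = 30, V = 2E/3 = 20, F = 8 + 4 = 12.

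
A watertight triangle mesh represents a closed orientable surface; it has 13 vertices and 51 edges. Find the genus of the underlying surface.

Every face is a triangle and each edge borders two faces, so 3F = 2·51, giving F = 34.
χ = V − E + F = 13 − 51 + 34 = -4.
For a closed orientable surface χ = 2 − 2g, so g = (2 − (-4))/2 = 3.

3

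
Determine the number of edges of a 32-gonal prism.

A prism on an n-gon has two n-gon bases and n rectangular sides: V = 2·32 = 64, E = 3·32 = 96, F = 32 + 2 = 34.

96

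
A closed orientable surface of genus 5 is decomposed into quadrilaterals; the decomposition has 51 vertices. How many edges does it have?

118

χ = 2 − 2·5 = -8, and every face is a square so 4F = 2E.
V − E + F = -8 with E = 4F/2 gives 51 − (4/2 − 1)·F = -8, so F = 59 and E = 118.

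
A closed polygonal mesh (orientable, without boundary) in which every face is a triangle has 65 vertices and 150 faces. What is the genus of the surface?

Every face is a triangle, so 2E = 3·150 = 450, giving E = 225.
χ = V − E + F = 65 − 225 + 150 = -10.
For a closed orientable surface χ = 2 − 2g, so g = (2 − (-10))/2 = 6.

6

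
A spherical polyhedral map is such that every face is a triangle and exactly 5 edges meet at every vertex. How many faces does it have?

Each face has 3 edges and each edge borders two faces, so 2E = 3F.
Each vertex has degree 5, so 5V = 2E and hence V = 3F/5.
Euler: V − E + F = 2 ⇒ (3F/5) − (3F/2) + F = 2.
Multiply by 10: (6 − 15 + 10)F = 20, i.e. 1F = 20.
So F = 20, E = 3·20/2 = 30, V = 3·20/5 = 12.

20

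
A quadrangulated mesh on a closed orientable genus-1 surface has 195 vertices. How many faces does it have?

195

χ = 2 − 2·1 = 0, and every face is a square so 4F = 2E.
V − E + F = 0 with E = 4F/2 gives 195 − (4/2 − 1)·F = 0, so F = 195 and E = 390.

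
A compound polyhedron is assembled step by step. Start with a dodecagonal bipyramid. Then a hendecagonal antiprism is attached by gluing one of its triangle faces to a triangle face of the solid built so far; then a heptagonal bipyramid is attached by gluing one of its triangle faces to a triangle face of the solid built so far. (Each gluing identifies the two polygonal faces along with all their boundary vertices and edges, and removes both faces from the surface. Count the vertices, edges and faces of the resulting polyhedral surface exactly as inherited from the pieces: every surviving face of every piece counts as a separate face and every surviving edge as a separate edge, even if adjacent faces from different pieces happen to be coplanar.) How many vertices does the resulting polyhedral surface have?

A dodecagonal bipyramid: V=14, E=36, F=24.
Attach a hendecagonal antiprism (V=22, E=44, F=24) along a 3-gon: merge 3 vertices and 3 edges, delete both glued faces → V=33, E=77, F=46.
Attach a heptagonal bipyramid (V=9, E=21, F=14) along a 3-gon: merge 3 vertices and 3 edges, delete both glued faces → V=39, E=95, F=58.
Check: V − E + F = 39 − 95 + 58 = 2.

39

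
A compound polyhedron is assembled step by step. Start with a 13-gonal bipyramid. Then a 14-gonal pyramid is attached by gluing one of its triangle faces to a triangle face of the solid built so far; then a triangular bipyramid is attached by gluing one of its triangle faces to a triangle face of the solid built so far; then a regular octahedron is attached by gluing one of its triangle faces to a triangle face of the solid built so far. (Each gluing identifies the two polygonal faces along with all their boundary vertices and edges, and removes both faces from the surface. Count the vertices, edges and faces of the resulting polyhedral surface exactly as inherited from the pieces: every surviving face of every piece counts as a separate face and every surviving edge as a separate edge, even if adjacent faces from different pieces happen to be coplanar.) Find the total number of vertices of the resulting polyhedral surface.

A 13-gonal bipyramid: V=15, E=39, F=26.
Attach a 14-gonal pyramid (V=15, E=28, F=15) along a 3-gon: merge 3 vertices and 3 edges, delete both glued faces → V=27, E=64, F=39.
Attach a triangular bipyramid (V=5, E=9, F=6) along a 3-gon: merge 3 vertices and 3 edges, delete both glued faces → V=29, E=70, F=43.
Attach a regular octahedron (V=6, E=12, F=8) along a 3-gon: merge 3 vertices and 3 edges, delete both glued faces → V=32, E=79, F=49.
Check: V − E + F = 32 − 79 + 49 = 2.

32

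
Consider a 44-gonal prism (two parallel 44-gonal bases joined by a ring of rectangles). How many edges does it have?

132

A prism on an n-gon has two n-gon bases and n rectangular sides: V = 2·44 = 88, E = 3·44 = 132, F = 44 + 2 = 46.
Check: V − E + F = 88 − 132 + 46 = 2.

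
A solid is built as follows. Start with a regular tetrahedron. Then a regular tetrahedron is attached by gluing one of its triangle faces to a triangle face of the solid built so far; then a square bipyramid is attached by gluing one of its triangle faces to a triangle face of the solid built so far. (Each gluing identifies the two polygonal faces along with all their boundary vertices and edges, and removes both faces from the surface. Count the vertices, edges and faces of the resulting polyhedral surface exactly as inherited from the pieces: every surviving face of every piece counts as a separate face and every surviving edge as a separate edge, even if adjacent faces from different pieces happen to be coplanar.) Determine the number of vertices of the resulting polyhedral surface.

8

A regular tetrahedron: V=4, E=6, F=4.
Attach a regular tetrahedron (V=4, E=6, F=4) along a 3-gon: merge 3 vertices and 3 edges, delete both glued faces → V=5, E=9, F=6.
Attach a square bipyramid (V=6, E=12, F=8) along a 3-gon: merge 3 vertices and 3 edges, delete both glued faces → V=8, E=18, F=12.
Check: V − E + F = 8 − 18 + 12 = 2.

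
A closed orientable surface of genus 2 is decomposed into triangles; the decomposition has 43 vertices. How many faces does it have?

90

χ = 2 − 2·2 = -2, and every face is a triangle so 3F = 2E.
V − E + F = -2 with E = 3F/2 gives 43 − (3/2 − 1)·F = -2, so F = 90 and E = 135.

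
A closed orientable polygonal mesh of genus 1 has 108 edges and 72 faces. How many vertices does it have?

For a closed orientable surface of genus 1, χ = 2 − 2·1 = 0.
V = 0 + E − F = 0 + 108 − 72 = 36.

36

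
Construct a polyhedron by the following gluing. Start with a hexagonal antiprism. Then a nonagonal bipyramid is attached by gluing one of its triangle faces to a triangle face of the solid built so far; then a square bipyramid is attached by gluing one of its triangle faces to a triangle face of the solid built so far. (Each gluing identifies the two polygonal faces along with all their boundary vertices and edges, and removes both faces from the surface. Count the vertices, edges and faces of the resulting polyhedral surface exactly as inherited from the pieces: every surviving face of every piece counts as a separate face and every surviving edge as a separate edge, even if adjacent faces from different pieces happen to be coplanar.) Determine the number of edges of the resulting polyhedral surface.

57

A hexagonal antiprism: V=12, E=24, F=14.
Attach a nonagonal bipyramid (V=11, E=27, F=18) along a 3-gon: merge 3 vertices and 3 edges, delete both glued faces → V=20, E=48, F=30.
Attach a square bipyramid (V=6, E=12, F=8) along a 3-gon: merge 3 vertices and 3 edges, delete both glued faces → V=23, E=57, F=36.
Check: V − E + F = 23 − 57 + 36 = 2.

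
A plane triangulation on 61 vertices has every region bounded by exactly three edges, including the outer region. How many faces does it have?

118

In a plane triangulation 3F = 2E and V − E + F = 2, so F = 2V − 4 = 2·61 − 4 = 118.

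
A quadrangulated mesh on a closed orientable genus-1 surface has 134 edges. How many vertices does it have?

χ = 2 − 2·1 = 0, and every face is a square so 4F = 2E.
F = 2E/4 = 67. Then V = 0 + E − F = 0 + 134 − 67 = 67.

67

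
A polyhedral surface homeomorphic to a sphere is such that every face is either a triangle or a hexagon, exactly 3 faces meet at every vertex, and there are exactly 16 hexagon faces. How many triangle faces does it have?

4

Let x be the number of triangles; then F = 16 + x.
Edge–face incidences: 2E = 6·16 + 3·x = 96 + 3x.
Every vertex has degree 3, so 3V = 2E.
Euler: V − E + F = 2 ⇒ (2E)/3 − E + (16 + x) = 2.
Multiply by 6: 2·(2E) − 3·(2E) + 6·(16 + x) = 12, i.e. 96 + 6x − (96 + 3x) = 12.
Collecting terms: 3x = 12, so x = 4.
Then 2E = 96 + 3·4 = 108, so E = 54, V = 2E/3 = 36, F = 16 + 4 = 20.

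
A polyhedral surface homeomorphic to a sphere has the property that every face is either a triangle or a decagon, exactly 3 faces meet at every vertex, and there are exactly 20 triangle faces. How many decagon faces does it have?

Let x be the number of decagons; then F = 20 + x.
Edge–face incidences: 2E = 3·20 + 10·x = 60 + 10x.
Every vertex has degree 3, so 3V = 2E.
Euler: V − E + F = 2 ⇒ (2E)/3 − E + (20 + x) = 2.
Multiply by 6: 2·(2E) − 3·(2E) + 6·(20 + x) = 12, i.e. 120 + 6x − (60 + 10x) = 12.
Collecting terms: −4x + 60 = 12, so −4x = −48, so x = 12.
Then 2E = 60 + 10·12 = 180, so E = 90, V = 2E/3 = 60, F = 20 + 12 = 32.

12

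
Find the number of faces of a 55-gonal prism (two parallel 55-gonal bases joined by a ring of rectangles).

57

A prism on an n-gon has two n-gon bases and n rectangular sides: V = 2·55 = 110, E = 3·55 = 165, F = 55 + 2 = 57.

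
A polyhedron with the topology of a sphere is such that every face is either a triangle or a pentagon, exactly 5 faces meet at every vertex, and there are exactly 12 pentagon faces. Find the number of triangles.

80

Let x be the number of triangles; then F = 12 + x.
Edge–face incidences: 2E = 5·12 + 3·x = 60 + 3x.
Every vertex has degree 5, so 5V = 2E.
Euler: V − E + F = 2 ⇒ (2E)/5 − E + (12 + x) = 2.
Multiply by 10: 2·(2E) − 5·(2E) + 10·(12 + x) = 20, i.e. 120 + 10x − 3·(60 + 3x) = 20.
Collecting terms: x − 60 = 20, so x = 80.
Then 2E = 60 + 3·80 = 300, so E = 150, V = 2E/5 = 60, F = 12 + 80 = 92.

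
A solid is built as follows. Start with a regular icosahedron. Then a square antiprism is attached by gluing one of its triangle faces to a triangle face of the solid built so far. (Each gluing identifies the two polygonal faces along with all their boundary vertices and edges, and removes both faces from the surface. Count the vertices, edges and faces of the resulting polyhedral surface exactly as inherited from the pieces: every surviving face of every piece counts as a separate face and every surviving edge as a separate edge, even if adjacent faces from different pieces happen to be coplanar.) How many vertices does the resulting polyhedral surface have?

A regular icosahedron: V=12, E=30, F=20.
Attach a square antiprism (V=8, E=16, F=10) along a 3-gon: merge 3 vertices and 3 edges, delete both glued faces → V=17, E=43, F=28.
Check: V − E + F = 17 − 43 + 28 = 2.

17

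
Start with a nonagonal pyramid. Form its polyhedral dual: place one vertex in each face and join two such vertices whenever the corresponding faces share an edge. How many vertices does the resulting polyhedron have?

10

The base solid has V = 10, E = 18, F = 10.
The dual swaps V and F and preserves E: V′ = F = 10, E′ = E = 18, F′ = V = 10.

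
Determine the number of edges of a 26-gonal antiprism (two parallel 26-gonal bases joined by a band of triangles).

An antiprism on an n-gon has two n-gon caps and 2n triangles: V = 2·26 = 52, E = 4·26 = 104, F = 2·26 + 2 = 54.

104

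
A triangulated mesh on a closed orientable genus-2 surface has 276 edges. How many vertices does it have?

90

χ = 2 − 2·2 = -2, and every face is a triangle so 3F = 2E.
F = 2E/3 = 184. Then V = -2 + E − F = -2 + 276 − 184 = 90.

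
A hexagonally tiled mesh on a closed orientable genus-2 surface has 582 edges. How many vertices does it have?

386

χ = 2 − 2·2 = -2, and every face is a hexagon so 6F = 2E.
F = 2E/6 = 194. Then V = -2 + E − F = -2 + 582 − 194 = 386.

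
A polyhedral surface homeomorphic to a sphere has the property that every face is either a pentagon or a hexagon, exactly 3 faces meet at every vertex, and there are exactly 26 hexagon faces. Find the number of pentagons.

12

Let x be the number of pentagons; then F = 26 + x.
Edge–face incidences: 2E = 6·26 + 5·x = 156 + 5x.
Every vertex has degree 3, so 3V = 2E.
Euler: V − E + F = 2 ⇒ (2E)/3 − E + (26 + x) = 2.
Multiply by 6: 2·(2E) − 3·(2E) + 6·(26 + x) = 12, i.e. 156 + 6x − (156 + 5x) = 12.
Collecting terms: x = 12.
Then 2E = 156 + 5·12 = 216, so E = 108, V = 2E/3 = 72, F = 26 + 12 = 38.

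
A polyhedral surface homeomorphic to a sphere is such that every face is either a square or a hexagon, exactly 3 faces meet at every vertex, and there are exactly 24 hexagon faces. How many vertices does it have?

Let x be the number of squares; then F = 24 + x.
Edge–face incidences: 2E = 6·24 + 4·x = 144 + 4x.
Every vertex has degree 3, so 3V = 2E.
Euler: V − E + F = 2 ⇒ (2E)/3 − E + (24 + x) = 2.
Multiply by 6: 2·(2E) − 3·(2E) + 6·(24 + x) = 12, i.e. 144 + 6x − (144 + 4x) = 12.
Collecting terms: 2x = 12, so x = 6.
Then 2E = 144 + 4·6 = 168, so E = 84, V = 2E/3 = 56, F = 24 + 6 = 30.

56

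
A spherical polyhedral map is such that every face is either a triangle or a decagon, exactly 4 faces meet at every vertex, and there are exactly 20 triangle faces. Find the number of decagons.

Let x be the number of decagons; then F = 20 + x.
Edge–face incidences: 2E = 3·20 + 10·x = 60 + 10x.
Every vertex has degree 4, so 4V = 2E.
Euler: V − E + F = 2 ⇒ (2E)/4 − E + (20 + x) = 2.
Multiply by 8: 2·(2E) − 4·(2E) + 8·(20 + x) = 16, i.e. 160 + 8x − 2·(60 + 10x) = 16.
Collecting terms: −12x + 40 = 16, so −12x = −24, so x = 2.
Then 2E = 60 + 10·2 = 80, so E = 40, V = 2E/4 = 20, F = 20 + 2 = 22.

2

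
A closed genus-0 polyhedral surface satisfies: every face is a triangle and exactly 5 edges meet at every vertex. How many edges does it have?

Each face has 3 edges and each edge borders two faces, so 2E = 3F.
Each vertex has degree 5, so 5V = 2E and hence V = 3F/5.
Euler: V − E + F = 2 ⇒ (3F/5) − (3F/2) + F = 2.
Multiply by 10: (6 − 15 + 10)F = 20, i.e. 1F = 20.
So F = 20, E = 3·20/2 = 30, V = 3·20/5 = 12.

30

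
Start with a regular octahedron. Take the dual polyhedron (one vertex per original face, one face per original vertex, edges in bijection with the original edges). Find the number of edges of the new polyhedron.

12

The base solid has V = 6, E = 12, F = 8.
The dual swaps V and F and preserves E: V′ = F = 8, E′ = E = 12, F′ = V = 6.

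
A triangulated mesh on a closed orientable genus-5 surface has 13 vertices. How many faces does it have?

χ = 2 − 2·5 = -8, and every face is a triangle so 3F = 2E.
V − E + F = -8 with E = 3F/2 gives 13 − (3/2 − 1)·F = -8, so F = 42 and E = 63.

42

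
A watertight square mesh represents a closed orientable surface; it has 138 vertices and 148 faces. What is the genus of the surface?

Every face is a square, so 2E = 4·148 = 592, giving E = 296.
χ = V − E + F = 138 − 296 + 148 = -10.
For a closed orientable surface χ = 2 − 2g, so g = (2 − (-10))/2 = 6.

6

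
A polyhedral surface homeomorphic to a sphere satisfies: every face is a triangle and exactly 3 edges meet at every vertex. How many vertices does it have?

4

Each face has 3 edges and each edge borders two faces, so 2E = 3F.
Each vertex has degree 3, so 3V = 2E and hence V = 3F/3.
Euler: V − E + F = 2 ⇒ (3F/3) − (3F/2) + F = 2.
Multiply by 6: (6 − 9 + 6)F = 12, i.e. 3F = 12.
So F = 4, E = 3·4/2 = 6, V = 3·4/3 = 4.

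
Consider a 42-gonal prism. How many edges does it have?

A prism on an n-gon has two n-gon bases and n rectangular sides: V = 2·42 = 84, E = 3·42 = 126, F = 42 + 2 = 44.
Check: V − E + F = 84 − 126 + 44 = 2.

126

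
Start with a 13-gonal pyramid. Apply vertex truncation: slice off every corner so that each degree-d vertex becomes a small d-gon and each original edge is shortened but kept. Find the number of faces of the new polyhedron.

28

The base solid has V = 14, E = 26, F = 14.
Truncation replaces each original edge-end by a new vertex, so V′ = 2E = 52.
Each original edge survives, and each old vertex of degree d contributes d new edges; summing degrees gives Σd = 2E, so E′ = E + 2E = 3E = 78.
Each original face survives and each original vertex becomes one new face: F′ = F + V = 28.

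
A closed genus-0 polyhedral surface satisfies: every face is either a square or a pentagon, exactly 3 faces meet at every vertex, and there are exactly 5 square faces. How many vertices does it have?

10

Let x be the number of pentagons; then F = 5 + x.
Edge–face incidences: 2E = 4·5 + 5·x = 20 + 5x.
Every vertex has degree 3, so 3V = 2E.
Euler: V − E + F = 2 ⇒ (2E)/3 − E + (5 + x) = 2.
Multiply by 6: 2·(2E) − 3·(2E) + 6·(5 + x) = 12, i.e. 30 + 6x − (20 + 5x) = 12.
Collecting terms: x + 10 = 12, so x = 2.
Then 2E = 20 + 5·2 = 30, so E = 15, V = 2E/3 = 10, F = 5 + 2 = 7.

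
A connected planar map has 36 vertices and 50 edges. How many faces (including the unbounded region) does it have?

16

Euler's formula for a connected plane graph: V − E + F = 2, so F = 2 − 36 + 50 = 16.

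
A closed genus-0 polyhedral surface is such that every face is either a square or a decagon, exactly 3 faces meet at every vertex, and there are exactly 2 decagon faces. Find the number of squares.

10

Let x be the number of squares; then F = 2 + x.
Edge–face incidences: 2E = 10·2 + 4·x = 20 + 4x.
Every vertex has degree 3, so 3V = 2E.
Euler: V − E + F = 2 ⇒ (2E)/3 − E + (2 + x) = 2.
Multiply by 6: 2·(2E) − 3·(2E) + 6·(2 + x) = 12, i.e. 12 + 6x − (20 + 4x) = 12.
Collecting terms: 2x − 8 = 12, so 2x = 20, so x = 10.
Then 2E = 20 + 4·10 = 60, so E = 30, V = 2E/3 = 20, F = 2 + 10 = 12.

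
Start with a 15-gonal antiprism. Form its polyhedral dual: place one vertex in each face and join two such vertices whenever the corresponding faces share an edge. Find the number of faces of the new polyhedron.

The base solid has V = 30, E = 60, F = 32.
The dual swaps V and F and preserves E: V′ = F = 32, E′ = E = 60, F′ = V = 30.

30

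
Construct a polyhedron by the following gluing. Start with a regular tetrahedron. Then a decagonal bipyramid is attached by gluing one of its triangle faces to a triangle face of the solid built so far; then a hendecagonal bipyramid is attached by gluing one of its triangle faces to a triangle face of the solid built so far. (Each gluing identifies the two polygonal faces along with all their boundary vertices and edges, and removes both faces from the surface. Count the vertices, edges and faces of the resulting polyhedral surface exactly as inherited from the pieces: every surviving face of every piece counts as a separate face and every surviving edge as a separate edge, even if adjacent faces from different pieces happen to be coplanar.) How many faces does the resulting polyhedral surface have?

42

A regular tetrahedron: V=4, E=6, F=4.
Attach a decagonal bipyramid (V=12, E=30, F=20) along a 3-gon: merge 3 vertices and 3 edges, delete both glued faces → V=13, E=33, F=22.
Attach a hendecagonal bipyramid (V=13, E=33, F=22) along a 3-gon: merge 3 vertices and 3 edges, delete both glued faces → V=23, E=63, F=42.
Check: V − E + F = 23 − 63 + 42 = 2.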